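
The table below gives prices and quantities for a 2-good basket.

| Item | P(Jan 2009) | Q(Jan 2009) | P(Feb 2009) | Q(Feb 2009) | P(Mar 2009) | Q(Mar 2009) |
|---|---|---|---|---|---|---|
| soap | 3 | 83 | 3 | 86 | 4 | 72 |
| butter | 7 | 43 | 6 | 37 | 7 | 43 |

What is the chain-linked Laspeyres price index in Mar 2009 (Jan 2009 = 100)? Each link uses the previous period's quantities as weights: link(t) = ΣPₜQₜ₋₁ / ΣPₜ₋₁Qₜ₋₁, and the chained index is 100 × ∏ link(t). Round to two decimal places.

115.80

Link Jan 2009→Feb 2009:
ΣP(Feb 2009)Q(Jan 2009) = 3×83 + 6×43 = 249 + 258 = 507
ΣP(Jan 2009)Q(Jan 2009) = 3×83 + 7×43 = 249 + 301 = 550
link = 507/550 = 0.921818
Link Feb 2009→Mar 2009:
ΣP(Mar 2009)Q(Feb 2009) = 4×86 + 7×37 = 344 + 259 = 603
ΣP(Feb 2009)Q(Feb 2009) = 3×86 + 6×37 = 258 + 222 = 480
link = 603/480 = 1.256250
Chained index = 100 × 0.921818 × 1.256250 = 115.8034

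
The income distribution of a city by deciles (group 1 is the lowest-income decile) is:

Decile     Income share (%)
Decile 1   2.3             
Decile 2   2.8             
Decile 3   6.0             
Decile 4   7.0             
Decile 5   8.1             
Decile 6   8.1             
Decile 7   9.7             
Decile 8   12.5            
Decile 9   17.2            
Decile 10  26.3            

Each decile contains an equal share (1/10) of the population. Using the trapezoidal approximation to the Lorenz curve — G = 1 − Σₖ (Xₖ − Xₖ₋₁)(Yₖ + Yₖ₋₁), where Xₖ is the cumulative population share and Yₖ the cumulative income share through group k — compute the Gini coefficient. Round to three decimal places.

0.357

Cumulative income shares Yₖ: 0.0230, 0.0510, 0.1110, 0.1810, 0.2620, 0.3430, 0.4400, 0.5650, 0.7370, 1.0000
Σ (Xₖ−Xₖ₋₁)(Yₖ+Yₖ₋₁) = (1/10)(0.0230+0.0000) + (1/10)(0.0510+0.0230) + (1/10)(0.1110+0.0510) + (1/10)(0.1810+0.1110) + (1/10)(0.2620+0.1810) + (1/10)(0.3430+0.2620) + (1/10)(0.4400+0.3430) + (1/10)(0.5650+0.4400) + (1/10)(0.7370+0.5650) + (1/10)(1.0000+0.7370)
  = 0.0023 + 0.0074 + 0.0162 + 0.0292 + 0.0443 + 0.0605 + 0.0783 + 0.1005 + 0.1302 + 0.1737 = 0.6426
G = 1 − 0.6426 = 0.3574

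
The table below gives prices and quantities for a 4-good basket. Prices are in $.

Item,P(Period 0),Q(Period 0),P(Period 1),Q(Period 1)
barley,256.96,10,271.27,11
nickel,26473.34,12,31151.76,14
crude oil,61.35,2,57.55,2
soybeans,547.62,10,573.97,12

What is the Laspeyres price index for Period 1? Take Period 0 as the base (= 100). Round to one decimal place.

117.4

Laspeyres price index uses base-period quantities as weights.
ΣP(Period 1)·Q(Period 0) = 271.27×10 + 31151.76×12 + 57.55×2 + 573.97×10 = 2712.7 + 373821.12 + 115.1 + 5739.7 = 382388.62
ΣP(Period 0)·Q(Period 0) = 256.96×10 + 26473.34×12 + 61.35×2 + 547.62×10 = 2569.6 + 317680.08 + 122.7 + 5476.2 = 325848.58
Index = 382388.62 / 325848.58 × 100 = 117.3516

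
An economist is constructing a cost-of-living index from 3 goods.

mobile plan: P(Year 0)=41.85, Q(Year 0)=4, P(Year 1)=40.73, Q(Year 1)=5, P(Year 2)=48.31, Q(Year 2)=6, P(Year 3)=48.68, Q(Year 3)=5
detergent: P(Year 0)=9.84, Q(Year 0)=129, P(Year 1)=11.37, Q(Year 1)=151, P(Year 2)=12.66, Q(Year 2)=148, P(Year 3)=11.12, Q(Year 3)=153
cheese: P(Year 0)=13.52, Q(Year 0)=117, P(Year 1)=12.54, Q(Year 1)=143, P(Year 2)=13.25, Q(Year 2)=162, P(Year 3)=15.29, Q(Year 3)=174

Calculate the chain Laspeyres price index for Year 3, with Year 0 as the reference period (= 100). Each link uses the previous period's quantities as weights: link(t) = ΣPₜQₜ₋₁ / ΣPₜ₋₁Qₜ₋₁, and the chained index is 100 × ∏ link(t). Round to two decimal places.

114.54

Link Year 0→Year 1:
ΣP(Year 1)Q(Year 0) = 40.73×4 + 11.37×129 + 12.54×117 = 162.92 + 1466.73 + 1467.18 = 3096.83
ΣP(Year 0)Q(Year 0) = 41.85×4 + 9.84×129 + 13.52×117 = 167.4 + 1269.36 + 1581.84 = 3018.6
link = 3096.83/3018.6 = 1.025916
Link Year 1→Year 2:
ΣP(Year 2)Q(Year 1) = 48.31×5 + 12.66×151 + 13.25×143 = 241.55 + 1911.66 + 1894.75 = 4047.96
ΣP(Year 1)Q(Year 1) = 40.73×5 + 11.37×151 + 12.54×143 = 203.65 + 1716.87 + 1793.22 = 3713.74
link = 4047.96/3713.74 = 1.089996
Link Year 2→Year 3:
ΣP(Year 3)Q(Year 2) = 48.68×6 + 11.12×148 + 15.29×162 = 292.08 + 1645.76 + 2476.98 = 4414.82
ΣP(Year 2)Q(Year 2) = 48.31×6 + 12.66×148 + 13.25×162 = 289.86 + 1873.68 + 2146.5 = 4310.04
link = 4414.82/4310.04 = 1.024311
Chained index = 100 × 1.025916 × 1.089996 × 1.024311 = 114.5429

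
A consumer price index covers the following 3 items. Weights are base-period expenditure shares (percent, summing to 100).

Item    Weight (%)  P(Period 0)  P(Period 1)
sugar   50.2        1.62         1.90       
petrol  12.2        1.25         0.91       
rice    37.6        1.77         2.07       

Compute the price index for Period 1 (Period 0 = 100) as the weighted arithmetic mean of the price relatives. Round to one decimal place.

sugar: 50.2 × (1.90/1.62) = 50.2 × 1.172840 = 58.8765
petrol: 12.2 × (0.91/1.25) = 12.2 × 0.728000 = 8.8816
rice: 37.6 × (2.07/1.77) = 37.6 × 1.169492 = 43.9729
Index = Σ wᵢ·(p₁ᵢ/p₀ᵢ) = 58.8765 + 8.8816 + 43.9729 = 111.7310

111.7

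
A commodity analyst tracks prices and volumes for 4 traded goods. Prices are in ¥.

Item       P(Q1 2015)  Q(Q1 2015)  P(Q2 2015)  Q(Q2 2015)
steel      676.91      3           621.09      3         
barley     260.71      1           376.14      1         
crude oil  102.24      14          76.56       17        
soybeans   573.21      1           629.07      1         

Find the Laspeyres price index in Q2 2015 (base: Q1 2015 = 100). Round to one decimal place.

91.7

Laspeyres price index uses base-period quantities as weights.
ΣP(Q2 2015)·Q(Q1 2015) = 621.09×3 + 376.14×1 + 76.56×14 + 629.07×1 = 1863.27 + 376.14 + 1071.84 + 629.07 = 3940.32
ΣP(Q1 2015)·Q(Q1 2015) = 676.91×3 + 260.71×1 + 102.24×14 + 573.21×1 = 2030.73 + 260.71 + 1431.36 + 573.21 = 4296.01
Index = 3940.32 / 4296.01 × 100 = 91.7205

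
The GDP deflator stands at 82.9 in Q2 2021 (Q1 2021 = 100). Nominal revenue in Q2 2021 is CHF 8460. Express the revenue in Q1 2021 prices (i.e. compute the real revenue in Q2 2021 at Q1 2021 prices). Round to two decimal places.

10205.07

Real = Nominal ÷ (Index/100) = 8460 ÷ (82.9/100)
     = 8460 ÷ 0.829 = 10205.0663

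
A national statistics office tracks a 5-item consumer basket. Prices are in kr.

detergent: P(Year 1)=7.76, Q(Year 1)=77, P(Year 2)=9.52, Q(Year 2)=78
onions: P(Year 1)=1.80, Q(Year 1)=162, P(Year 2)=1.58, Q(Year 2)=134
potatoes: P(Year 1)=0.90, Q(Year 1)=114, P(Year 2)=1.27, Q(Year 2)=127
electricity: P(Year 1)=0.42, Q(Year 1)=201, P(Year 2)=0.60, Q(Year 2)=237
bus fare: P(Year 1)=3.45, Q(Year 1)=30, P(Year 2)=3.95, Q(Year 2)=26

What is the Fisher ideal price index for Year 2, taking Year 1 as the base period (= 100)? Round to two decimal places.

Laspeyres component (base-period weights):
ΣP(Year 2)Q(Year 1) = 9.52×77 + 1.58×162 + 1.27×114 + 0.60×201 + 3.95×30 = 733.04 + 255.96 + 144.78 + 120.6 + 118.5 = 1372.88
ΣP(Year 1)Q(Year 1) = 7.76×77 + 1.80×162 + 0.90×114 + 0.42×201 + 3.45×30 = 597.52 + 291.6 + 102.6 + 84.42 + 103.5 = 1179.64
L = 1372.88 / 1179.64 × 100 = 116.3813
Paasche component (current-period weights):
ΣP(Year 2)Q(Year 2) = 9.52×78 + 1.58×134 + 1.27×127 + 0.60×237 + 3.95×26 = 742.56 + 211.72 + 161.29 + 142.2 + 102.7 = 1360.47
ΣP(Year 1)Q(Year 2) = 7.76×78 + 1.80×134 + 0.90×127 + 0.42×237 + 3.45×26 = 605.28 + 241.2 + 114.3 + 99.54 + 89.7 = 1150.02
P = 1360.47 / 1150.02 × 100 = 118.2997
Fisher = √(L × P) = √(116.3813 × 118.2997) = 117.3366

117.34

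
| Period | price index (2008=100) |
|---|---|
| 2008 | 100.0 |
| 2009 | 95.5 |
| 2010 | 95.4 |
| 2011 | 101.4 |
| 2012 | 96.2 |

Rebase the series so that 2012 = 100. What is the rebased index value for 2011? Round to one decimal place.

105.4

Rebased(2011) = 101.4 / 96.2 × 100 = 105.4054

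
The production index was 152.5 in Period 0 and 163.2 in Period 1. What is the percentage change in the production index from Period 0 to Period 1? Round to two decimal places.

Change = (163.2 − 152.5) / 152.5 × 100
       = 10.7 / 152.5 × 100 = 7.0164%

7.02%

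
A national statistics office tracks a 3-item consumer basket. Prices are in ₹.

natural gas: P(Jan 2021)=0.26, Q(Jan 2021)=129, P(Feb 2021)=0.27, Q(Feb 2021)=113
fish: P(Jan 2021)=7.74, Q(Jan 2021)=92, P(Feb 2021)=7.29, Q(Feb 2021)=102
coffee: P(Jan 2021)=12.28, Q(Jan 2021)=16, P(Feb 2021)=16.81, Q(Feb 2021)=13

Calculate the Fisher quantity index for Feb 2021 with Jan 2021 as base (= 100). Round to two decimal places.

102.86

Laspeyres component (base-period weights):
ΣP(Jan 2021)Q(Feb 2021) = 0.26×113 + 7.74×102 + 12.28×13 = 29.38 + 789.48 + 159.64 = 978.5
ΣP(Jan 2021)Q(Jan 2021) = 0.26×129 + 7.74×92 + 12.28×16 = 33.54 + 712.08 + 196.48 = 942.1
L = 978.5 / 942.1 × 100 = 103.8637
Paasche component (current-period weights):
ΣP(Feb 2021)Q(Feb 2021) = 0.27×113 + 7.29×102 + 16.81×13 = 30.51 + 743.58 + 218.53 = 992.62
ΣP(Feb 2021)Q(Jan 2021) = 0.27×129 + 7.29×92 + 16.81×16 = 34.83 + 670.68 + 268.96 = 974.47
P = 992.62 / 974.47 × 100 = 101.8626
Fisher = √(L × P) = √(103.8637 × 101.8626) = 102.8583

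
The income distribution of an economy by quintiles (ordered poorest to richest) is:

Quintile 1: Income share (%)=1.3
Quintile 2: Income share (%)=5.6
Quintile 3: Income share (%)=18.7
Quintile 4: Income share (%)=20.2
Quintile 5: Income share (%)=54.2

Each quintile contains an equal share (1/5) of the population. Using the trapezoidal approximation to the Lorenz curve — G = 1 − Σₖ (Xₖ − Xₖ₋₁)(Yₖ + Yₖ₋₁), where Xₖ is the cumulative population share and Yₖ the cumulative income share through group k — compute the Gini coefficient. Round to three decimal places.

Cumulative income shares Yₖ: 0.0130, 0.0690, 0.2560, 0.4580, 1.0000
Σ (Xₖ−Xₖ₋₁)(Yₖ+Yₖ₋₁) = (1/5)(0.0130+0.0000) + (1/5)(0.0690+0.0130) + (1/5)(0.2560+0.0690) + (1/5)(0.4580+0.2560) + (1/5)(1.0000+0.4580)
  = 0.0026 + 0.0164 + 0.0650 + 0.1428 + 0.2916 = 0.5184
G = 1 − 0.5184 = 0.4816

0.482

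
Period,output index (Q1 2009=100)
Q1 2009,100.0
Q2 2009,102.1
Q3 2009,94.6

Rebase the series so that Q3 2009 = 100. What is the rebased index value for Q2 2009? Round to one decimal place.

107.9

Rebased(Q2 2009) = 102.1 / 94.6 × 100 = 107.9281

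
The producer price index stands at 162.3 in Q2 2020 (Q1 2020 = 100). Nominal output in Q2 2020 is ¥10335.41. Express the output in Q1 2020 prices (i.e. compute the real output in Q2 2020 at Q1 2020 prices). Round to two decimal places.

6368.09

Real = Nominal ÷ (Index/100) = 10335.41 ÷ (162.3/100)
     = 10335.41 ÷ 1.623 = 6368.0900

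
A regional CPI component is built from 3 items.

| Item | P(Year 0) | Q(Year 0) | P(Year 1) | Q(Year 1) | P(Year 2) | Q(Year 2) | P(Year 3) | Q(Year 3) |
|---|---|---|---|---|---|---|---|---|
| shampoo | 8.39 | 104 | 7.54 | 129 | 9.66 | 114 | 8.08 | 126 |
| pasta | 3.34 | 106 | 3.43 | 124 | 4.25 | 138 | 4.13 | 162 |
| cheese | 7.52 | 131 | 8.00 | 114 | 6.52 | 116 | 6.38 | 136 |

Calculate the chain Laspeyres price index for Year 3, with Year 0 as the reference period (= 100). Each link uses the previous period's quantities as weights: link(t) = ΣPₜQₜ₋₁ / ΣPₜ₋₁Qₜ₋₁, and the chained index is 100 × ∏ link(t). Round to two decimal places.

Link Year 0→Year 1:
ΣP(Year 1)Q(Year 0) = 7.54×104 + 3.43×106 + 8.00×131 = 784.16 + 363.58 + 1048 = 2195.74
ΣP(Year 0)Q(Year 0) = 8.39×104 + 3.34×106 + 7.52×131 = 872.56 + 354.04 + 985.12 = 2211.72
link = 2195.74/2211.72 = 0.992775
Link Year 1→Year 2:
ΣP(Year 2)Q(Year 1) = 9.66×129 + 4.25×124 + 6.52×114 = 1246.14 + 527 + 743.28 = 2516.42
ΣP(Year 1)Q(Year 1) = 7.54×129 + 3.43×124 + 8.00×114 = 972.66 + 425.32 + 912 = 2309.98
link = 2516.42/2309.98 = 1.089369
Link Year 2→Year 3:
ΣP(Year 3)Q(Year 2) = 8.08×114 + 4.13×138 + 6.38×116 = 921.12 + 569.94 + 740.08 = 2231.14
ΣP(Year 2)Q(Year 2) = 9.66×114 + 4.25×138 + 6.52×116 = 1101.24 + 586.5 + 756.32 = 2444.06
link = 2231.14/2444.06 = 0.912883
Chained index = 100 × 0.992775 × 1.089369 × 0.912883 = 98.7281

98.73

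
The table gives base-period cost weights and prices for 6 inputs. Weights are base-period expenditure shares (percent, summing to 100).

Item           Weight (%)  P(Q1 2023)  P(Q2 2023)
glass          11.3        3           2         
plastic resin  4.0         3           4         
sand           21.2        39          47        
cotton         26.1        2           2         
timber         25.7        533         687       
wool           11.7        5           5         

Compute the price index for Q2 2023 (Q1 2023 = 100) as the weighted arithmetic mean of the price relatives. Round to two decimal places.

109.34

glass: 11.3 × (2/3) = 11.3 × 0.666667 = 7.5333
plastic resin: 4.0 × (4/3) = 4.0 × 1.333333 = 5.3333
sand: 21.2 × (47/39) = 21.2 × 1.205128 = 25.5487
cotton: 26.1 × (2/2) = 26.1 × 1.000000 = 26.1000
timber: 25.7 × (687/533) = 25.7 × 1.288931 = 33.1255
wool: 11.7 × (5/5) = 11.7 × 1.000000 = 11.7000
Index = Σ wᵢ·(p₁ᵢ/p₀ᵢ) = 7.5333 + 5.3333 + 25.5487 + 26.1000 + 33.1255 + 11.7000 = 109.3409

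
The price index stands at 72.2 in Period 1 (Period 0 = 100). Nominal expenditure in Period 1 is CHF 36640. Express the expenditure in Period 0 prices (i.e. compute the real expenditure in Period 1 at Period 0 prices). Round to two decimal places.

Real = Nominal ÷ (Index/100) = 36640 ÷ (72.2/100)
     = 36640 ÷ 0.722 = 50747.9224

50747.92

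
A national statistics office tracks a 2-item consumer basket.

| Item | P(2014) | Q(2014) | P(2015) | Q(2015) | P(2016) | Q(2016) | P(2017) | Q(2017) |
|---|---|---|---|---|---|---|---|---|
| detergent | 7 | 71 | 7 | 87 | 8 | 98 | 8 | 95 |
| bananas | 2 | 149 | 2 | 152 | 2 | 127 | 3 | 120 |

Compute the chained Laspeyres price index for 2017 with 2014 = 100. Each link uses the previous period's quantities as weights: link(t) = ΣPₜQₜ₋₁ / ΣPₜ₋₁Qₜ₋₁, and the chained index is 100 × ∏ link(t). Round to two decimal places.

Link 2014→2015:
ΣP(2015)Q(2014) = 7×71 + 2×149 = 497 + 298 = 795
ΣP(2014)Q(2014) = 7×71 + 2×149 = 497 + 298 = 795
link = 795/795 = 1.000000
Link 2015→2016:
ΣP(2016)Q(2015) = 8×87 + 2×152 = 696 + 304 = 1000
ΣP(2015)Q(2015) = 7×87 + 2×152 = 609 + 304 = 913
link = 1000/913 = 1.095290
Link 2016→2017:
ΣP(2017)Q(2016) = 8×98 + 3×127 = 784 + 381 = 1165
ΣP(2016)Q(2016) = 8×98 + 2×127 = 784 + 254 = 1038
link = 1165/1038 = 1.122351
Chained index = 100 × 1.000000 × 1.095290 × 1.122351 = 122.9300

122.93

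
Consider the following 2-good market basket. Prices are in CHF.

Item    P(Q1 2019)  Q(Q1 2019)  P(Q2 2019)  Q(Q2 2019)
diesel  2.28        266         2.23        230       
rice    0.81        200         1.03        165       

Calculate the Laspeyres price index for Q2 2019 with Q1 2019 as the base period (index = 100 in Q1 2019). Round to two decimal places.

Laspeyres price index uses base-period quantities as weights.
ΣP(Q2 2019)·Q(Q1 2019) = 2.23×266 + 1.03×200 = 593.18 + 206 = 799.18
ΣP(Q1 2019)·Q(Q1 2019) = 2.28×266 + 0.81×200 = 606.48 + 162 = 768.48
Index = 799.18 / 768.48 × 100 = 103.9949

103.99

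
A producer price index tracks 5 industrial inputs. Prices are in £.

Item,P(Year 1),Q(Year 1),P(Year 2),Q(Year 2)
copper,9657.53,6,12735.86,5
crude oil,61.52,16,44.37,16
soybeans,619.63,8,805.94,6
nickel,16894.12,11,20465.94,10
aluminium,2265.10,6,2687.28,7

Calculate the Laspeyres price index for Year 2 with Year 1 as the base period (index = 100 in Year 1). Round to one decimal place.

123.4

Laspeyres price index uses base-period quantities as weights.
ΣP(Year 2)·Q(Year 1) = 12735.86×6 + 44.37×16 + 805.94×8 + 20465.94×11 + 2687.28×6 = 76415.16 + 709.92 + 6447.52 + 225125.34 + 16123.68 = 324821.62
ΣP(Year 1)·Q(Year 1) = 9657.53×6 + 61.52×16 + 619.63×8 + 16894.12×11 + 2265.10×6 = 57945.18 + 984.32 + 4957.04 + 185835.32 + 13590.6 = 263312.46
Index = 324821.62 / 263312.46 × 100 = 123.3598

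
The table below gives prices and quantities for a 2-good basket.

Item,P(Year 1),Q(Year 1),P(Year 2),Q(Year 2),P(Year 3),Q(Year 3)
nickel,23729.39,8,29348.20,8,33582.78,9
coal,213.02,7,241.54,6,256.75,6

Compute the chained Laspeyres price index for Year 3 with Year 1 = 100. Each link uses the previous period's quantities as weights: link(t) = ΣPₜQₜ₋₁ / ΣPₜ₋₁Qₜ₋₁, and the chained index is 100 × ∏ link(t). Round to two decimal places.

Link Year 1→Year 2:
ΣP(Year 2)Q(Year 1) = 29348.20×8 + 241.54×7 = 234785.6 + 1690.78 = 236476.38
ΣP(Year 1)Q(Year 1) = 23729.39×8 + 213.02×7 = 189835.12 + 1491.14 = 191326.26
link = 236476.38/191326.26 = 1.235985
Link Year 2→Year 3:
ΣP(Year 3)Q(Year 2) = 33582.78×8 + 256.75×6 = 268662.24 + 1540.5 = 270202.74
ΣP(Year 2)Q(Year 2) = 29348.20×8 + 241.54×6 = 234785.6 + 1449.24 = 236234.84
link = 270202.74/236234.84 = 1.143789
Chained index = 100 × 1.235985 × 1.143789 = 141.3706

141.37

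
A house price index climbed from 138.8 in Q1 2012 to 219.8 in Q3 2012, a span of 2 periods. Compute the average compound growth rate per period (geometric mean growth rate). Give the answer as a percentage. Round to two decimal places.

Growth factor = (219.8/138.8)^(1/2) = (1.583573)^(1/2) = 1.258401
Growth rate = 1.258401 − 1 = 0.258401 = 25.8401%

25.84%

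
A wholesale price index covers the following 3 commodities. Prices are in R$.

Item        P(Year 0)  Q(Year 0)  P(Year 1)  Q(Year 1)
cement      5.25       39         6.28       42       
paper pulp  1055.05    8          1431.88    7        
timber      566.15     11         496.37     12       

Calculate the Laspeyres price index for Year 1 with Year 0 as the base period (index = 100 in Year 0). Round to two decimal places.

115.38

Laspeyres price index uses base-period quantities as weights.
ΣP(Year 1)·Q(Year 0) = 6.28×39 + 1431.88×8 + 496.37×11 = 244.92 + 11455.04 + 5460.07 = 17160.03
ΣP(Year 0)·Q(Year 0) = 5.25×39 + 1055.05×8 + 566.15×11 = 204.75 + 8440.4 + 6227.65 = 14872.8
Index = 17160.03 / 14872.8 × 100 = 115.3786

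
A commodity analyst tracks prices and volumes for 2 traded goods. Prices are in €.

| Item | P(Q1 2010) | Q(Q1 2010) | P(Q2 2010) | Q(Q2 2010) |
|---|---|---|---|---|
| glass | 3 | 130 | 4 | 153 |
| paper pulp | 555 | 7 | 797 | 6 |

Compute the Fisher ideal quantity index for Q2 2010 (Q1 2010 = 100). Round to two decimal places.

Laspeyres component (base-period weights):
ΣP(Q1 2010)Q(Q2 2010) = 3×153 + 555×6 = 459 + 3330 = 3789
ΣP(Q1 2010)Q(Q1 2010) = 3×130 + 555×7 = 390 + 3885 = 4275
L = 3789 / 4275 × 100 = 88.6316
Paasche component (current-period weights):
ΣP(Q2 2010)Q(Q2 2010) = 4×153 + 797×6 = 612 + 4782 = 5394
ΣP(Q2 2010)Q(Q1 2010) = 4×130 + 797×7 = 520 + 5579 = 6099
P = 5394 / 6099 × 100 = 88.4407
Fisher = √(L × P) = √(88.6316 × 88.4407) = 88.5361

88.54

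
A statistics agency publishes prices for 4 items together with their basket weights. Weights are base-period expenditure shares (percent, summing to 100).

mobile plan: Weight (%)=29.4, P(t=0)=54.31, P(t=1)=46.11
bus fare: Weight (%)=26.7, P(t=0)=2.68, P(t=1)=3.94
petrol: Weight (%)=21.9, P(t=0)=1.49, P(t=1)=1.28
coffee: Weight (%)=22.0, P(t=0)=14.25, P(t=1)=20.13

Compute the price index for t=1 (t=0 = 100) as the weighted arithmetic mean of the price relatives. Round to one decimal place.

mobile plan: 29.4 × (46.11/54.31) = 29.4 × 0.849015 = 24.9610
bus fare: 26.7 × (3.94/2.68) = 26.7 × 1.470149 = 39.2530
petrol: 21.9 × (1.28/1.49) = 21.9 × 0.859060 = 18.8134
coffee: 22.0 × (20.13/14.25) = 22.0 × 1.412632 = 31.0779
Index = Σ wᵢ·(p₁ᵢ/p₀ᵢ) = 24.9610 + 39.2530 + 18.8134 + 31.0779 = 114.1053

114.1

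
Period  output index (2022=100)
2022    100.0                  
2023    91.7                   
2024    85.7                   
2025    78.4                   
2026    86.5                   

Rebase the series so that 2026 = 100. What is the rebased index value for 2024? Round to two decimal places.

99.08

Rebased(2024) = 85.7 / 86.5 × 100 = 99.0751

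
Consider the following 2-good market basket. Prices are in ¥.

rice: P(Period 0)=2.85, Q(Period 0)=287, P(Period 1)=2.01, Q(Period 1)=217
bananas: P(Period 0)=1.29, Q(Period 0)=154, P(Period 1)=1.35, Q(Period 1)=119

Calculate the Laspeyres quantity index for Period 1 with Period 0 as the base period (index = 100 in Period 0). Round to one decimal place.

75.9

Laspeyres quantity index uses base-period prices as weights.
ΣP(Period 0)·Q(Period 1) = 2.85×217 + 1.29×119 = 618.45 + 153.51 = 771.96
ΣP(Period 0)·Q(Period 0) = 2.85×287 + 1.29×154 = 817.95 + 198.66 = 1016.61
Index = 771.96 / 1016.61 × 100 = 75.9347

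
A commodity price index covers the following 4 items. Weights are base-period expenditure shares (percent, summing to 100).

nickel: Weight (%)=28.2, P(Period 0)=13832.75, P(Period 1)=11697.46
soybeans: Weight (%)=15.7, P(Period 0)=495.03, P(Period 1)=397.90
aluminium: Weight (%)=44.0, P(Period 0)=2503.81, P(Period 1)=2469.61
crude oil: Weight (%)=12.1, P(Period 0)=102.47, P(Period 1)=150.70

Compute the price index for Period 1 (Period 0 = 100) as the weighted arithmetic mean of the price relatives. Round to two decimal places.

nickel: 28.2 × (11697.46/13832.75) = 28.2 × 0.845635 = 23.8469
soybeans: 15.7 × (397.90/495.03) = 15.7 × 0.803790 = 12.6195
aluminium: 44.0 × (2469.61/2503.81) = 44.0 × 0.986341 = 43.3990
crude oil: 12.1 × (150.70/102.47) = 12.1 × 1.470674 = 17.7952
Index = Σ wᵢ·(p₁ᵢ/p₀ᵢ) = 23.8469 + 12.6195 + 43.3990 + 17.7952 = 97.6606

97.66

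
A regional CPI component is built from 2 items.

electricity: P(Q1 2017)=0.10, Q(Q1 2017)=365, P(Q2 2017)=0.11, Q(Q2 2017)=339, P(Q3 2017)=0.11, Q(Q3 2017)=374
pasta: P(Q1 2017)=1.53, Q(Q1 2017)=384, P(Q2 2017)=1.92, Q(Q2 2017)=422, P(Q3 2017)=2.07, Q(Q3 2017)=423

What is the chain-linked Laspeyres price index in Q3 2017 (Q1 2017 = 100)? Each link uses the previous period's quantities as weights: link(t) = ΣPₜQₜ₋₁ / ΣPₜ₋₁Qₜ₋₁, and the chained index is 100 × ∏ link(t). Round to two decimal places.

133.89

Link Q1 2017→Q2 2017:
ΣP(Q2 2017)Q(Q1 2017) = 0.11×365 + 1.92×384 = 40.15 + 737.28 = 777.43
ΣP(Q1 2017)Q(Q1 2017) = 0.10×365 + 1.53×384 = 36.5 + 587.52 = 624.02
link = 777.43/624.02 = 1.245841
Link Q2 2017→Q3 2017:
ΣP(Q3 2017)Q(Q2 2017) = 0.11×339 + 2.07×422 = 37.29 + 873.54 = 910.83
ΣP(Q2 2017)Q(Q2 2017) = 0.11×339 + 1.92×422 = 37.29 + 810.24 = 847.53
link = 910.83/847.53 = 1.074688
Chained index = 100 × 1.245841 × 1.074688 = 133.8890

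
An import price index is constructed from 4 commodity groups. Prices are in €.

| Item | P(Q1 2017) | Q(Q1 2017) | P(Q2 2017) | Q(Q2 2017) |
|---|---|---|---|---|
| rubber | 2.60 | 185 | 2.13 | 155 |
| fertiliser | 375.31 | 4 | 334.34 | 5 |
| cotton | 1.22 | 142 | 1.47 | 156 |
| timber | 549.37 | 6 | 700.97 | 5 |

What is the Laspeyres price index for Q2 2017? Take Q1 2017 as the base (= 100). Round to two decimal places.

Laspeyres price index uses base-period quantities as weights.
ΣP(Q2 2017)·Q(Q1 2017) = 2.13×185 + 334.34×4 + 1.47×142 + 700.97×6 = 394.05 + 1337.36 + 208.74 + 4205.82 = 6145.97
ΣP(Q1 2017)·Q(Q1 2017) = 2.60×185 + 375.31×4 + 1.22×142 + 549.37×6 = 481 + 1501.24 + 173.24 + 3296.22 = 5451.7
Index = 6145.97 / 5451.7 × 100 = 112.7349

112.73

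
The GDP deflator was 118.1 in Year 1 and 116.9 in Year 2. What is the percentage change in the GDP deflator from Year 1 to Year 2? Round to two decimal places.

Change = (116.9 − 118.1) / 118.1 × 100
       = -1.2 / 118.1 × 100 = -1.0161%

-1.02%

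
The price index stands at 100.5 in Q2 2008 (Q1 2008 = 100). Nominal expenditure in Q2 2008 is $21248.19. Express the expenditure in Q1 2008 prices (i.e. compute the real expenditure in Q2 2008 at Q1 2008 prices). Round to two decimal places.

21142.48

Real = Nominal ÷ (Index/100) = 21248.19 ÷ (100.5/100)
     = 21248.19 ÷ 1.005 = 21142.4776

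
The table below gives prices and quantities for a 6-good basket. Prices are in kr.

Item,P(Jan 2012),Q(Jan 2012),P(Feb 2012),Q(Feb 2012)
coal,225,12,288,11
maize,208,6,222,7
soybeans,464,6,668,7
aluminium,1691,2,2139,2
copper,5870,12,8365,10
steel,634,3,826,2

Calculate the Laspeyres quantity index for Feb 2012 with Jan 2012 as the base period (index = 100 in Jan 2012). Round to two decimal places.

85.54

Laspeyres quantity index uses base-period prices as weights.
ΣP(Jan 2012)·Q(Feb 2012) = 225×11 + 208×7 + 464×7 + 1691×2 + 5870×10 + 634×2 = 2475 + 1456 + 3248 + 3382 + 58700 + 1268 = 70529
ΣP(Jan 2012)·Q(Jan 2012) = 225×12 + 208×6 + 464×6 + 1691×2 + 5870×12 + 634×3 = 2700 + 1248 + 2784 + 3382 + 70440 + 1902 = 82456
Index = 70529 / 82456 × 100 = 85.5353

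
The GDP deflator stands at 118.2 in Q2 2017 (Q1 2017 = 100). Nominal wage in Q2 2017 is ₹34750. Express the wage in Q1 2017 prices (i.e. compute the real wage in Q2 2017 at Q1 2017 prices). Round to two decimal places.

Real = Nominal ÷ (Index/100) = 34750 ÷ (118.2/100)
     = 34750 ÷ 1.182 = 29399.3232

29399.32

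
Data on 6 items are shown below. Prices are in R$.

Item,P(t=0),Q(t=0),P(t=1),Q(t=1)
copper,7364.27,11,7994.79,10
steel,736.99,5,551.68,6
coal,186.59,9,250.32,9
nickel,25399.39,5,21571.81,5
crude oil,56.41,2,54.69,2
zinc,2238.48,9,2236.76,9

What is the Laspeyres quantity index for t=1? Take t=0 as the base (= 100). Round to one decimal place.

Laspeyres quantity index uses base-period prices as weights.
ΣP(t=0)·Q(t=1) = 7364.27×10 + 736.99×6 + 186.59×9 + 25399.39×5 + 56.41×2 + 2238.48×9 = 73642.7 + 4421.94 + 1679.31 + 126996.95 + 112.82 + 20146.32 = 227000.04
ΣP(t=0)·Q(t=0) = 7364.27×11 + 736.99×5 + 186.59×9 + 25399.39×5 + 56.41×2 + 2238.48×9 = 81006.97 + 3684.95 + 1679.31 + 126996.95 + 112.82 + 20146.32 = 233627.32
Index = 227000.04 / 233627.32 × 100 = 97.1633

97.2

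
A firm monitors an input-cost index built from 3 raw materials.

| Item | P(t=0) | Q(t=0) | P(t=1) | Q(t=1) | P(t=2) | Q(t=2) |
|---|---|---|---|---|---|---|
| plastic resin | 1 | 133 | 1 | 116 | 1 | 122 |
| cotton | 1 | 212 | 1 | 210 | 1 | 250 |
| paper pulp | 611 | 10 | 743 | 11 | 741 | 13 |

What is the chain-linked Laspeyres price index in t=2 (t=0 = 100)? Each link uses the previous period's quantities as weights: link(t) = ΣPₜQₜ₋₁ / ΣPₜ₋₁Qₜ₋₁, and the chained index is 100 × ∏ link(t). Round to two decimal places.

Link t=0→t=1:
ΣP(t=1)Q(t=0) = 1×133 + 1×212 + 743×10 = 133 + 212 + 7430 = 7775
ΣP(t=0)Q(t=0) = 1×133 + 1×212 + 611×10 = 133 + 212 + 6110 = 6455
link = 7775/6455 = 1.204493
Link t=1→t=2:
ΣP(t=2)Q(t=1) = 1×116 + 1×210 + 741×11 = 116 + 210 + 8151 = 8477
ΣP(t=1)Q(t=1) = 1×116 + 1×210 + 743×11 = 116 + 210 + 8173 = 8499
link = 8477/8499 = 0.997411
Chained index = 100 × 1.204493 × 0.997411 = 120.1375

120.14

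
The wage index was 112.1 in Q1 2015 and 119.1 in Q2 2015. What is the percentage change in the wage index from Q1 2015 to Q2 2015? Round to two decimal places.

6.24%

Change = (119.1 − 112.1) / 112.1 × 100
       = 7.0 / 112.1 × 100 = 6.2444%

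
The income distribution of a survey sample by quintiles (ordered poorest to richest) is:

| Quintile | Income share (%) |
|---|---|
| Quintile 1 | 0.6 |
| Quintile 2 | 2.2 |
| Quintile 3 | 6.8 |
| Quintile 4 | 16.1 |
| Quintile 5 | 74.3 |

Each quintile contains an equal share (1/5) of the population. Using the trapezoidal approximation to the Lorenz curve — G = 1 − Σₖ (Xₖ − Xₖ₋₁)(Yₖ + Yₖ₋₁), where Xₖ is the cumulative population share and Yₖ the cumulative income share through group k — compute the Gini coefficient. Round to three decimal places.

Cumulative income shares Yₖ: 0.0060, 0.0280, 0.0960, 0.2570, 1.0000
Σ (Xₖ−Xₖ₋₁)(Yₖ+Yₖ₋₁) = (1/5)(0.0060+0.0000) + (1/5)(0.0280+0.0060) + (1/5)(0.0960+0.0280) + (1/5)(0.2570+0.0960) + (1/5)(1.0000+0.2570)
  = 0.0012 + 0.0068 + 0.0248 + 0.0706 + 0.2514 = 0.3548
G = 1 − 0.3548 = 0.6452

0.645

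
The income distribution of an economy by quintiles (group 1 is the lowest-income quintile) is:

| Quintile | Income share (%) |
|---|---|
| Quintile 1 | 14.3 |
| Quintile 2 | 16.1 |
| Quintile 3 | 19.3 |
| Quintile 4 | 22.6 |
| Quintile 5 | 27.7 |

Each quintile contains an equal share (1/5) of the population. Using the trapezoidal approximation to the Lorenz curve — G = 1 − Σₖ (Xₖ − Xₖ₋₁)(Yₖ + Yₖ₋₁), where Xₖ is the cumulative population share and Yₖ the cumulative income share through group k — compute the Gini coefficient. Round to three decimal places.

0.133

Cumulative income shares Yₖ: 0.1430, 0.3040, 0.4970, 0.7230, 1.0000
Σ (Xₖ−Xₖ₋₁)(Yₖ+Yₖ₋₁) = (1/5)(0.1430+0.0000) + (1/5)(0.3040+0.1430) + (1/5)(0.4970+0.3040) + (1/5)(0.7230+0.4970) + (1/5)(1.0000+0.7230)
  = 0.0286 + 0.0894 + 0.1602 + 0.2440 + 0.3446 = 0.8668
G = 1 − 0.8668 = 0.1332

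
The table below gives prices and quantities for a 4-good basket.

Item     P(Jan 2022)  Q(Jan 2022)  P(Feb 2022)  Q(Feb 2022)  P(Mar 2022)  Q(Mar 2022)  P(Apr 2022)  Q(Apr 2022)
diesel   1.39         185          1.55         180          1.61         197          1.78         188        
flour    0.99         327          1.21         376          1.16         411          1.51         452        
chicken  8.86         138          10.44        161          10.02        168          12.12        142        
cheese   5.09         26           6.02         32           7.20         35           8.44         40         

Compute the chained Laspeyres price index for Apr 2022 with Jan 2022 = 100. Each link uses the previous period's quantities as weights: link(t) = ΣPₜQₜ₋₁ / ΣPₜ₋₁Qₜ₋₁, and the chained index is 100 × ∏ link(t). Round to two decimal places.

140.43

Link Jan 2022→Feb 2022:
ΣP(Feb 2022)Q(Jan 2022) = 1.55×185 + 1.21×327 + 10.44×138 + 6.02×26 = 286.75 + 395.67 + 1440.72 + 156.52 = 2279.66
ΣP(Jan 2022)Q(Jan 2022) = 1.39×185 + 0.99×327 + 8.86×138 + 5.09×26 = 257.15 + 323.73 + 1222.68 + 132.34 = 1935.9
link = 2279.66/1935.9 = 1.177571
Link Feb 2022→Mar 2022:
ΣP(Mar 2022)Q(Feb 2022) = 1.61×180 + 1.16×376 + 10.02×161 + 7.20×32 = 289.8 + 436.16 + 1613.22 + 230.4 = 2569.58
ΣP(Feb 2022)Q(Feb 2022) = 1.55×180 + 1.21×376 + 10.44×161 + 6.02×32 = 279 + 454.96 + 1680.84 + 192.64 = 2607.44
link = 2569.58/2607.44 = 0.985480
Link Mar 2022→Apr 2022:
ΣP(Apr 2022)Q(Mar 2022) = 1.78×197 + 1.51×411 + 12.12×168 + 8.44×35 = 350.66 + 620.61 + 2036.16 + 295.4 = 3302.83
ΣP(Mar 2022)Q(Mar 2022) = 1.61×197 + 1.16×411 + 10.02×168 + 7.20×35 = 317.17 + 476.76 + 1683.36 + 252 = 2729.29
link = 3302.83/2729.29 = 1.210143
Chained index = 100 × 1.177571 × 0.985480 × 1.210143 = 140.4338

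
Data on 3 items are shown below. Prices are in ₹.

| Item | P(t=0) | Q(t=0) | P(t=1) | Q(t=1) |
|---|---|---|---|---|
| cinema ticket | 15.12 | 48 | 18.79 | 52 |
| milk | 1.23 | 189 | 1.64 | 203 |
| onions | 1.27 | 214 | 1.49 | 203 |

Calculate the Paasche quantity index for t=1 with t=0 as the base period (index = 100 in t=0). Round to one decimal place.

Paasche quantity index uses current-period prices as weights.
ΣP(t=1)·Q(t=1) = 18.79×52 + 1.64×203 + 1.49×203 = 977.08 + 332.92 + 302.47 = 1612.47
ΣP(t=1)·Q(t=0) = 18.79×48 + 1.64×189 + 1.49×214 = 901.92 + 309.96 + 318.86 = 1530.74
Index = 1612.47 / 1530.74 × 100 = 105.3392

105.3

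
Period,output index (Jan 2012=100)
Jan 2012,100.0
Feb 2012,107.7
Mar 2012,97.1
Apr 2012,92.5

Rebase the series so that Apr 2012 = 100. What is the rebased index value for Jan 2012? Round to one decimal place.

Rebased(Jan 2012) = 100.0 / 92.5 × 100 = 108.1081

108.1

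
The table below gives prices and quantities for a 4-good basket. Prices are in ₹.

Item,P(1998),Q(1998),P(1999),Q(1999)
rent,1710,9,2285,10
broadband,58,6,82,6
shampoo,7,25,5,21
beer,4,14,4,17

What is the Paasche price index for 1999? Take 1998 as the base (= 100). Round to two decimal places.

Paasche price index uses current-period quantities as weights.
ΣP(1999)·Q(1999) = 2285×10 + 82×6 + 5×21 + 4×17 = 22850 + 492 + 105 + 68 = 23515
ΣP(1998)·Q(1999) = 1710×10 + 58×6 + 7×21 + 4×17 = 17100 + 348 + 147 + 68 = 17663
Index = 23515 / 17663 × 100 = 133.1314

133.13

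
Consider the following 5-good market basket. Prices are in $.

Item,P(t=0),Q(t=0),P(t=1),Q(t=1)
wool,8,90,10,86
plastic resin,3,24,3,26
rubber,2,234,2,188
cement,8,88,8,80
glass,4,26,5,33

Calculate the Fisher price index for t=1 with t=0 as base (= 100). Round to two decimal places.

Laspeyres component (base-period weights):
ΣP(t=1)Q(t=0) = 10×90 + 3×24 + 2×234 + 8×88 + 5×26 = 900 + 72 + 468 + 704 + 130 = 2274
ΣP(t=0)Q(t=0) = 8×90 + 3×24 + 2×234 + 8×88 + 4×26 = 720 + 72 + 468 + 704 + 104 = 2068
L = 2274 / 2068 × 100 = 109.9613
Paasche component (current-period weights):
ΣP(t=1)Q(t=1) = 10×86 + 3×26 + 2×188 + 8×80 + 5×33 = 860 + 78 + 376 + 640 + 165 = 2119
ΣP(t=0)Q(t=1) = 8×86 + 3×26 + 2×188 + 8×80 + 4×33 = 688 + 78 + 376 + 640 + 132 = 1914
P = 2119 / 1914 × 100 = 110.7106
Fisher = √(L × P) = √(109.9613 × 110.7106) = 110.3353

110.34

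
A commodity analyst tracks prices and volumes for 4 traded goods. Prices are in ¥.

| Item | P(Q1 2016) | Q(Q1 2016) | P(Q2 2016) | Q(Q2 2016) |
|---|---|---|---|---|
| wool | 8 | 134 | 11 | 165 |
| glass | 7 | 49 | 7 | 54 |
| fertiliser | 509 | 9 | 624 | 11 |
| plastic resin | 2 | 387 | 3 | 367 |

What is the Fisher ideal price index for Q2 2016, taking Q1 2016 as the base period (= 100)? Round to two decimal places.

Laspeyres component (base-period weights):
ΣP(Q2 2016)Q(Q1 2016) = 11×134 + 7×49 + 624×9 + 3×387 = 1474 + 343 + 5616 + 1161 = 8594
ΣP(Q1 2016)Q(Q1 2016) = 8×134 + 7×49 + 509×9 + 2×387 = 1072 + 343 + 4581 + 774 = 6770
L = 8594 / 6770 × 100 = 126.9424
Paasche component (current-period weights):
ΣP(Q2 2016)Q(Q2 2016) = 11×165 + 7×54 + 624×11 + 3×367 = 1815 + 378 + 6864 + 1101 = 10158
ΣP(Q1 2016)Q(Q2 2016) = 8×165 + 7×54 + 509×11 + 2×367 = 1320 + 378 + 5599 + 734 = 8031
P = 10158 / 8031 × 100 = 126.4849
Fisher = √(L × P) = √(126.9424 × 126.4849) = 126.7134

126.71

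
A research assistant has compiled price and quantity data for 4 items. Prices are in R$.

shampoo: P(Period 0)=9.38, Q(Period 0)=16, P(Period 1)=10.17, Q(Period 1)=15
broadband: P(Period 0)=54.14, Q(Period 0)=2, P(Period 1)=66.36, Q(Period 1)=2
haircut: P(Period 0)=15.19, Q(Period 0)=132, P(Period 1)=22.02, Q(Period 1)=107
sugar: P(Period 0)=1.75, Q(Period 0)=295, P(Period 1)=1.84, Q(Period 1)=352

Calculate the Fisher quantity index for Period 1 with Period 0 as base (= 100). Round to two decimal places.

Laspeyres component (base-period weights):
ΣP(Period 0)Q(Period 1) = 9.38×15 + 54.14×2 + 15.19×107 + 1.75×352 = 140.7 + 108.28 + 1625.33 + 616 = 2490.31
ΣP(Period 0)Q(Period 0) = 9.38×16 + 54.14×2 + 15.19×132 + 1.75×295 = 150.08 + 108.28 + 2005.08 + 516.25 = 2779.69
L = 2490.31 / 2779.69 × 100 = 89.5895
Paasche component (current-period weights):
ΣP(Period 1)Q(Period 1) = 10.17×15 + 66.36×2 + 22.02×107 + 1.84×352 = 152.55 + 132.72 + 2356.14 + 647.68 = 3289.09
ΣP(Period 1)Q(Period 0) = 10.17×16 + 66.36×2 + 22.02×132 + 1.84×295 = 162.72 + 132.72 + 2906.64 + 542.8 = 3744.88
P = 3289.09 / 3744.88 × 100 = 87.8290
Fisher = √(L × P) = √(89.5895 × 87.8290) = 88.7049

88.70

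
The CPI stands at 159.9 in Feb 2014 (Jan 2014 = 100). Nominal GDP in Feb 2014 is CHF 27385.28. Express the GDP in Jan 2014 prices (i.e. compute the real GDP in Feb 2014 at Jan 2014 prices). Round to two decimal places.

17126.50

Real = Nominal ÷ (Index/100) = 27385.28 ÷ (159.9/100)
     = 27385.28 ÷ 1.599 = 17126.5041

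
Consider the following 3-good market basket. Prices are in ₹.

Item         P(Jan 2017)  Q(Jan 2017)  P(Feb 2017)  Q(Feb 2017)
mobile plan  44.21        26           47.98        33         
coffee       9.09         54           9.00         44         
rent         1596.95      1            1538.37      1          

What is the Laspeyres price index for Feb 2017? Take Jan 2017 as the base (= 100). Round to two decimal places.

Laspeyres price index uses base-period quantities as weights.
ΣP(Feb 2017)·Q(Jan 2017) = 47.98×26 + 9.00×54 + 1538.37×1 = 1247.48 + 486 + 1538.37 = 3271.85
ΣP(Jan 2017)·Q(Jan 2017) = 44.21×26 + 9.09×54 + 1596.95×1 = 1149.46 + 490.86 + 1596.95 = 3237.27
Index = 3271.85 / 3237.27 × 100 = 101.0682

101.07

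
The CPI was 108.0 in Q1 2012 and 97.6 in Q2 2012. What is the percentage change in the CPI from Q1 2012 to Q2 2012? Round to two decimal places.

Change = (97.6 − 108.0) / 108.0 × 100
       = -10.4 / 108.0 × 100 = -9.6296%

-9.63%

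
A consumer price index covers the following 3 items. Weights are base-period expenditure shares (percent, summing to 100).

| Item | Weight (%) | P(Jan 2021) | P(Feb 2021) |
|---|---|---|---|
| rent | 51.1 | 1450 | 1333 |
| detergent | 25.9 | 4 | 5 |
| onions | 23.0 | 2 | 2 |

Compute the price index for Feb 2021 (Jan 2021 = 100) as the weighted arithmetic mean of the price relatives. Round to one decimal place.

rent: 51.1 × (1333/1450) = 51.1 × 0.919310 = 46.9768
detergent: 25.9 × (5/4) = 25.9 × 1.250000 = 32.3750
onions: 23.0 × (2/2) = 23.0 × 1.000000 = 23.0000
Index = Σ wᵢ·(p₁ᵢ/p₀ᵢ) = 46.9768 + 32.3750 + 23.0000 = 102.3518

102.4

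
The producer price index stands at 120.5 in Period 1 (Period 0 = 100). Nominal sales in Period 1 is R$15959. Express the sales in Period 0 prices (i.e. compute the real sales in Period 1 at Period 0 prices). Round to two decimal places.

Real = Nominal ÷ (Index/100) = 15959 ÷ (120.5/100)
     = 15959 ÷ 1.205 = 13243.9834

13243.98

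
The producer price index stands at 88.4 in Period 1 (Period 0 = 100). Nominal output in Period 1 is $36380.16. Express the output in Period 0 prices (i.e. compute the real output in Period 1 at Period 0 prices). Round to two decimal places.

Real = Nominal ÷ (Index/100) = 36380.16 ÷ (88.4/100)
     = 36380.16 ÷ 0.884 = 41154.0271

41154.03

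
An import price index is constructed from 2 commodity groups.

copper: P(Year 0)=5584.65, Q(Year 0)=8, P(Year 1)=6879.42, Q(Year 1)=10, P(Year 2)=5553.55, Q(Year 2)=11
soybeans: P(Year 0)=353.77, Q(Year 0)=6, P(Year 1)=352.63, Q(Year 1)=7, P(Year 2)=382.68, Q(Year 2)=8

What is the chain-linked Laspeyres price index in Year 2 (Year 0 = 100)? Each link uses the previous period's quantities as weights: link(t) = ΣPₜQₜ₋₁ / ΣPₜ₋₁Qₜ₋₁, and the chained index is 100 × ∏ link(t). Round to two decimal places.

99.76

Link Year 0→Year 1:
ΣP(Year 1)Q(Year 0) = 6879.42×8 + 352.63×6 = 55035.36 + 2115.78 = 57151.14
ΣP(Year 0)Q(Year 0) = 5584.65×8 + 353.77×6 = 44677.2 + 2122.62 = 46799.82
link = 57151.14/46799.82 = 1.221183
Link Year 1→Year 2:
ΣP(Year 2)Q(Year 1) = 5553.55×10 + 382.68×7 = 55535.5 + 2678.76 = 58214.26
ΣP(Year 1)Q(Year 1) = 6879.42×10 + 352.63×7 = 68794.2 + 2468.41 = 71262.61
link = 58214.26/71262.61 = 0.816898
Chained index = 100 × 1.221183 × 0.816898 = 99.7581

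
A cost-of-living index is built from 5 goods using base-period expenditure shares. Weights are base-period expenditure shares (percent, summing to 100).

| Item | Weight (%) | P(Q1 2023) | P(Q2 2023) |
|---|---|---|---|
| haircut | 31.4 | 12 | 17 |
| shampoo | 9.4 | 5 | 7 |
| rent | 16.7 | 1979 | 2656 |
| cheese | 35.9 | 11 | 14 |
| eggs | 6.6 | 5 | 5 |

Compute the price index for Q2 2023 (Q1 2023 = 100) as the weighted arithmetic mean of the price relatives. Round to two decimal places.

132.35

haircut: 31.4 × (17/12) = 31.4 × 1.416667 = 44.4833
shampoo: 9.4 × (7/5) = 9.4 × 1.400000 = 13.1600
rent: 16.7 × (2656/1979) = 16.7 × 1.342092 = 22.4129
cheese: 35.9 × (14/11) = 35.9 × 1.272727 = 45.6909
eggs: 6.6 × (5/5) = 6.6 × 1.000000 = 6.6000
Index = Σ wᵢ·(p₁ᵢ/p₀ᵢ) = 44.4833 + 13.1600 + 22.4129 + 45.6909 + 6.6000 = 132.3472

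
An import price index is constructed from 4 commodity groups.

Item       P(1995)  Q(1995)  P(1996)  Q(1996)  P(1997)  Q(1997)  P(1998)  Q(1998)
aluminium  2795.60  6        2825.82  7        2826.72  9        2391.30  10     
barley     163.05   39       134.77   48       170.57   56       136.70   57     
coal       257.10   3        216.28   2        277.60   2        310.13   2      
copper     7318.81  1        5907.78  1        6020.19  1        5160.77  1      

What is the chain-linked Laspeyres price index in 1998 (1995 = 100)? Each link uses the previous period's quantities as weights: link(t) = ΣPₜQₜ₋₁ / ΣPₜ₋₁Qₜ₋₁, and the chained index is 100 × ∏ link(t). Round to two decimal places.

Link 1995→1996:
ΣP(1996)Q(1995) = 2825.82×6 + 134.77×39 + 216.28×3 + 5907.78×1 = 16954.92 + 5256.03 + 648.84 + 5907.78 = 28767.57
ΣP(1995)Q(1995) = 2795.60×6 + 163.05×39 + 257.10×3 + 7318.81×1 = 16773.6 + 6358.95 + 771.3 + 7318.81 = 31222.66
link = 28767.57/31222.66 = 0.921368
Link 1996→1997:
ΣP(1997)Q(1996) = 2826.72×7 + 170.57×48 + 277.60×2 + 6020.19×1 = 19787.04 + 8187.36 + 555.2 + 6020.19 = 34549.79
ΣP(1996)Q(1996) = 2825.82×7 + 134.77×48 + 216.28×2 + 5907.78×1 = 19780.74 + 6468.96 + 432.56 + 5907.78 = 32590.04
link = 34549.79/32590.04 = 1.060133
Link 1997→1998:
ΣP(1998)Q(1997) = 2391.30×9 + 136.70×56 + 310.13×2 + 5160.77×1 = 21521.7 + 7655.2 + 620.26 + 5160.77 = 34957.93
ΣP(1997)Q(1997) = 2826.72×9 + 170.57×56 + 277.60×2 + 6020.19×1 = 25440.48 + 9551.92 + 555.2 + 6020.19 = 41567.79
link = 34957.93/41567.79 = 0.840986
Chained index = 100 × 0.921368 × 1.060133 × 0.840986 = 82.1453

82.15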